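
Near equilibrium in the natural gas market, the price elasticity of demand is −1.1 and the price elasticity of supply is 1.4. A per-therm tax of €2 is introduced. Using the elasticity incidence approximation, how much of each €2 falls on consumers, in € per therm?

Consumers bear ≈ €1.12 per therm.

Incidence ratio: consumers' share ≈ εs / (εs + |εd|) = 1.4 / (1.4 + 1.1) = 0.56.
So consumers bear ≈ 0.56 × €2 = €1.12; producers bear €0.88.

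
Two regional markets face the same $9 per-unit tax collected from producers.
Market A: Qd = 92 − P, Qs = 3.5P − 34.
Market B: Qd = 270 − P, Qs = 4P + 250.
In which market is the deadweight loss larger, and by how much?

Market B, by $0.9.

Market A: pre-tax P* = $28, Q* = 64; post-tax Q = 57; deadweight loss = $31.5.
Market B: pre-tax P* = $4, Q* = 266; post-tax Q = 258.8; deadweight loss = $32.4.
Difference: $31.5 vs $32.4 → market B is larger by $0.9.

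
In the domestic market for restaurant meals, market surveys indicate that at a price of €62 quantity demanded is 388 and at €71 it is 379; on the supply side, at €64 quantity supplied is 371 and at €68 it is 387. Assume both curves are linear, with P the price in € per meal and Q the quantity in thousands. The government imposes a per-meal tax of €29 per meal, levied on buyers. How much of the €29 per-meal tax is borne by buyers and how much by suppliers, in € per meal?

Buyers bear €23.2 per meal; suppliers bear €5.8 per meal.

Demand slope: (379 − 388)/(71 − 62) = -1, so Qd = 450 − P.
Supply slope: (387 − 371)/(68 − 64) = 4, so Qs = 4P + 115.
Before the tax: set 450 − P = 4P + 115 → P* = €67, Q* = 383.
With the tax collected from buyers, demand (in seller-price terms) shifts: Qd = 450 − (P + 29).
New equilibrium: buyers pay €90.2, suppliers receive €61.2, Q = 359.8. (Wedge: Pb − Ps = 29.)
Burden on buyers: €23.2; on suppliers: €5.8. (They sum to €29.)
The less price-elastic side of the market bears the larger share of a per-unit tax.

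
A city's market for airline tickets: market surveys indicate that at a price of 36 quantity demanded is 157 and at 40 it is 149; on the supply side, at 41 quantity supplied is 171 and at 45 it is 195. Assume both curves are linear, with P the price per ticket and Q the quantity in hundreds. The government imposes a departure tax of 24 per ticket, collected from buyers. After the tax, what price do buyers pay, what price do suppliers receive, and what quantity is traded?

Buyers pay 56; suppliers receive 32; quantity = 117.

Demand slope: (149 − 157)/(40 − 36) = -2, so Qd = 229 − 2P.
Supply slope: (195 − 171)/(45 − 41) = 6, so Qs = 6P − 75.
Without the tax, 229 − 2P = 6P − 75 gives 8P = 304, so P* = 38 and Q* = 153.
With the tax collected from buyers, demand (in seller-price terms) shifts: Qd = 229 − 2(P + 24).
New equilibrium: buyers pay 56, suppliers receive 32, Q = 117. (Wedge: Pb − Ps = 24.)
The less price-elastic side of the market bears the larger share of a per-unit tax.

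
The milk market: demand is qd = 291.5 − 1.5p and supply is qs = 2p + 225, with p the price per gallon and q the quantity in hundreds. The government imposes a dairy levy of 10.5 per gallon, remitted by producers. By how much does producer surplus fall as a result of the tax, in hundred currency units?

Producer surplus falls by 1163.25 hundred.

Before the tax: set 291.5 − 1.5p = 2p + 225 → p* = 19, q* = 263.
With the tax collected from producers, supply shifts: qs = 2(p − 10.5) + 225.
New equilibrium: consumers pay 25, producers receive 14.5, q = 254. (Wedge: pb − ps = 10.5.)
ΔPS is the trapezoid between Q = 254 and Q = 263 of height 4.5: ½ · (263 + 254) · 4.5 = 1163.25.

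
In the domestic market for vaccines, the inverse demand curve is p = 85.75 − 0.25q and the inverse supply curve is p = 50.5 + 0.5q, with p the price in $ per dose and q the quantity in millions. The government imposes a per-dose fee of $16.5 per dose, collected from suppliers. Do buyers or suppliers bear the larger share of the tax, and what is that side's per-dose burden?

Suppliers bear the larger share: $11 per dose.

Inverting to q(p) form: qd = 343 − 4p; qs = 2p − 101.
Without the tax, 343 − 4p = 2p − 101 gives 6p = 444, so p* = $74 and q* = 47.
With the tax collected from suppliers, supply shifts: qs = 2(p − 16.5) − 101.
Solving gives q = 25 with buyers paying $79.5 and suppliers receiving $63 (the $16.5 wedge).
Per-dose burden: buyers $5.5, suppliers $11.
Suppliers take the larger share because supply is less price-elastic here (demand slope 4 vs supply slope 2).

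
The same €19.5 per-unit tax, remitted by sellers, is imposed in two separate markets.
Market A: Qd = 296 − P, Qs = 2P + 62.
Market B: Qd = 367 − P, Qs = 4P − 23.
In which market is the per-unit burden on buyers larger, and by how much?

Market A: pre-tax P* = €78, Q* = 218; post-tax Q = 205; per-unit burden on buyers = €13.
Market B: pre-tax P* = €78, Q* = 289; post-tax Q = 273.4; per-unit burden on buyers = €15.6.
Difference: €13 vs €15.6 → market B is larger by €2.6.

Market B, by €2.6.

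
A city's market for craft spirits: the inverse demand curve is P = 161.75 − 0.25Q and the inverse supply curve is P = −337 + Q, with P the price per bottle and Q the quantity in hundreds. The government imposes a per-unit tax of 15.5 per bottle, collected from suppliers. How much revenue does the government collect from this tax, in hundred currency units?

Rewrite in direct form: Qd = 647 − 4P and Qs = P + 337.
Before the tax: set 647 − 4P = P + 337 → P* = 62, Q* = 399.
With the tax collected from suppliers, supply shifts: Qs = (P − 15.5) + 337.
Solving gives Q = 386.6 with consumers paying 65.1 and suppliers receiving 49.6 (the 15.5 wedge).
Revenue = t · Q = 15.5 · 386.6 = 5992.3.

Tax revenue = 5992.3 hundred.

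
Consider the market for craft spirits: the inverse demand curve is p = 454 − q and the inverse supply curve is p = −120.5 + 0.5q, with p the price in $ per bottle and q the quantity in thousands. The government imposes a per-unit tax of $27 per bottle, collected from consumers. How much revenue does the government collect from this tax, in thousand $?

Tax revenue = $9855 thousand.

Inverting to q(p) form: qd = 454 − p; qs = 2p + 241.
Without the tax, 454 − p = 2p + 241 gives 3p = 213, so p* = $71 and q* = 383.
With the tax collected from consumers, demand (in seller-price terms) shifts: qd = 454 − (p + 27).
Solving gives q = 365 with consumers paying $89 and sellers receiving $62 (the $27 wedge).
Revenue = t · Q = 27 · 365 = $9855.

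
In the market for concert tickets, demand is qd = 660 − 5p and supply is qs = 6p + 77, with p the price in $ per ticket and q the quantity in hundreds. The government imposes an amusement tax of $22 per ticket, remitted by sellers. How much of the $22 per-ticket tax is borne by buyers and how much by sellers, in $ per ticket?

Without the tax, 660 − 5p = 6p + 77 gives 11p = 583, so p* = $53 and q* = 395.
With the tax collected from sellers, supply shifts: qs = 6(p − 22) + 77.
Solving gives q = 335 with buyers paying $65 and sellers receiving $43 (the $22 wedge).
Burden on buyers: $12; on sellers: $10. (They sum to $22.)
The less price-elastic side of the market bears the larger share of a per-unit tax.

Buyers bear $12 per ticket; sellers bear $10 per ticket.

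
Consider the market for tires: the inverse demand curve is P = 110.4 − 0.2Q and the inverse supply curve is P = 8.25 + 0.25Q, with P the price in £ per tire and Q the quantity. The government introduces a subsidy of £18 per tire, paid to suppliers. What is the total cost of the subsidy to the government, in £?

Inverting to Q(P) form: Qd = 552 − 5P; Qs = 4P − 33.
Before the subsidy: set 552 − 5P = 4P − 33 → P* = £65, Q* = 227.
With a per-unit subsidy paid to suppliers, each receives P + 18 per unit sold, so supply becomes Qs = 4(P + 18) − 33.
New equilibrium: consumers pay £57, suppliers receive £75, Q = 267. (Wedge: Pb − Ps = −18.)
Outlay = t · Q = 18 · 267 = £4806.

Government outlay = £4806.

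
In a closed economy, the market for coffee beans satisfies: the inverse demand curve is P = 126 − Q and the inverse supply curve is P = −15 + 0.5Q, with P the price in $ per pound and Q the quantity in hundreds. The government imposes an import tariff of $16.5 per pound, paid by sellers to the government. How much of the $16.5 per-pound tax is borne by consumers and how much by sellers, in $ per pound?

Consumers bear $11 per pound; sellers bear $5.5 per pound.

Rewrite in direct form: Qd = 126 − P and Qs = 2P + 30.
Without the tax, 126 − P = 2P + 30 gives 3P = 96, so P* = $32 and Q* = 94.
With the tax collected from sellers, supply shifts: Qs = 2(P − 16.5) + 30.
Solving gives Q = 83 with consumers paying $43 and sellers receiving $26.5 (the $16.5 wedge).
Burden on consumers: $11; on sellers: $5.5. (They sum to $16.5.)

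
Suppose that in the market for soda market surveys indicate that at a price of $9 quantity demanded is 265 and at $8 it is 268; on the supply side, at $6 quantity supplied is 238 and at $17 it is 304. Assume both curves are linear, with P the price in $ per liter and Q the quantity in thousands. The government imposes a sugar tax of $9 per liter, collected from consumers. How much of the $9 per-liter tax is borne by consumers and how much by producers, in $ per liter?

Consumers bear $6 per liter; producers bear $3 per liter.

Demand slope: (268 − 265)/(8 − 9) = -3, so Qd = 292 − 3P.
Supply slope: (304 − 238)/(17 − 6) = 6, so Qs = 6P + 202.
Before the tax: set 292 − 3P = 6P + 202 → P* = $10, Q* = 262.
With the tax collected from consumers, demand (in seller-price terms) shifts: Qd = 292 − 3(P + 9).
Solving gives Q = 244 with consumers paying $16 and producers receiving $7 (the $9 wedge).
Burden on consumers: $6; on producers: $3. (They sum to $9.)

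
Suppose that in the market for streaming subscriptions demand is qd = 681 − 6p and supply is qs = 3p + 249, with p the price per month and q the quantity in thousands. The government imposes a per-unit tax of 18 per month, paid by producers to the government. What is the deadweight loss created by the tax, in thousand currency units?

Deadweight loss = 324 thousand.

Before the tax: set 681 − 6p = 3p + 249 → p* = 48, q* = 393.
With the tax collected from producers, supply shifts: qs = 3(p − 18) + 249.
New equilibrium: buyers pay 54, producers receive 36, q = 357. (Wedge: pb − ps = 18.)
Quantity falls by |ΔQ| = |393 − 357| = 36.
DWL = ½ · t · |ΔQ| = ½ · 18 · 36 = 324.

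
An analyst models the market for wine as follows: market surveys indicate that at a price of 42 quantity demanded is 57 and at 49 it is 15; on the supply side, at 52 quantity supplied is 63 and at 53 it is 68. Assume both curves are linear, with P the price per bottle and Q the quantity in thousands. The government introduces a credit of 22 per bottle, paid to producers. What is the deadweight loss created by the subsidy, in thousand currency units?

Deadweight loss = 660 thousand.

Demand slope: (15 − 57)/(49 − 42) = -6, so Qd = 309 − 6P.
Supply slope: (68 − 63)/(53 − 52) = 5, so Qs = 5P − 197.
Without the subsidy, 309 − 6P = 5P − 197 gives 11P = 506, so P* = 46 and Q* = 33.
With a per-unit subsidy paid to producers, each receives P + 22 per unit sold, so supply becomes Qs = 5(P + 22) − 197.
New equilibrium: buyers pay 36, producers receive 58, Q = 93. (Wedge: Pb − Ps = −22.)
Quantity rises by |ΔQ| = |33 − 93| = 60.
DWL = ½ · t · |ΔQ| = ½ · 22 · 60 = 660.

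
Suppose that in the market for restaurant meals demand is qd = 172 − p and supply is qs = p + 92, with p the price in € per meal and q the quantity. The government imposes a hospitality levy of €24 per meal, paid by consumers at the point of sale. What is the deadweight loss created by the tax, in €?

Without the tax, 172 − p = p + 92 gives 2p = 80, so p* = €40 and q* = 132.
With the tax collected from consumers, demand (in seller-price terms) shifts: qd = 172 − (p + 24).
Solving gives q = 120 with consumers paying €52 and suppliers receiving €28 (the €24 wedge).
Quantity falls by |ΔQ| = |132 − 120| = 12.
DWL = ½ · t · |ΔQ| = ½ · 24 · 12 = €144.

Deadweight loss = €144.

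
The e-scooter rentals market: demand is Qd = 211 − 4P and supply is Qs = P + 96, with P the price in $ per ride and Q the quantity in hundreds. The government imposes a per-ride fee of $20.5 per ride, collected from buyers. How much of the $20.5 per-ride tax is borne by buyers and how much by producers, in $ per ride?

Buyers bear $4.1 per ride; producers bear $16.4 per ride.

Before the tax: set 211 − 4P = P + 96 → P* = $23, Q* = 119.
With the tax collected from buyers, demand (in seller-price terms) shifts: Qd = 211 − 4(P + 20.5).
New equilibrium: buyers pay $27.1, producers receive $6.6, Q = 102.6. (Wedge: Pb − Ps = 20.5.)
Burden on buyers: $4.1; on producers: $16.4. (They sum to $20.5.)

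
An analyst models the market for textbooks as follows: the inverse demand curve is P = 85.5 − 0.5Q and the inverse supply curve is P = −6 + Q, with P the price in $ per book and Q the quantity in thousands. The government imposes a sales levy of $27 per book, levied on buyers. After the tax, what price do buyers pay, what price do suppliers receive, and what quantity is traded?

Buyers pay $64; suppliers receive $37; quantity = 43.

Inverting to Q(P) form: Qd = 171 − 2P; Qs = P + 6.
Before the tax: set 171 − 2P = P + 6 → P* = $55, Q* = 61.
With the tax collected from buyers, demand (in seller-price terms) shifts: Qd = 171 − 2(P + 27).
New equilibrium: buyers pay $64, suppliers receive $37, Q = 43. (Wedge: Pb − Ps = 27.)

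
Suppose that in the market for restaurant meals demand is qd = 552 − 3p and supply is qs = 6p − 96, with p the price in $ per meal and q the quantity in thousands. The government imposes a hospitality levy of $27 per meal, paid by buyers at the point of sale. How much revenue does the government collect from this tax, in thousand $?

Without the tax, 552 − 3p = 6p − 96 gives 9p = 648, so p* = $72 and q* = 336.
With the tax collected from buyers, demand (in seller-price terms) shifts: qd = 552 − 3(p + 27).
New equilibrium: buyers pay $90, sellers receive $63, q = 282. (Wedge: pb − ps = 27.)
Revenue = t · Q = 27 · 282 = $7614.

Tax revenue = $7614 thousand.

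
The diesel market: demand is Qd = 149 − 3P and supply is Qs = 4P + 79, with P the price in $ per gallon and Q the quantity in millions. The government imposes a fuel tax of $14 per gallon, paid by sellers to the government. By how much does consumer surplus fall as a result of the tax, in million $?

Consumer surplus falls by $856 million.

Without the tax, 149 − 3P = 4P + 79 gives 7P = 70, so P* = $10 and Q* = 119.
With the tax collected from sellers, supply shifts: Qs = 4(P − 14) + 79.
Solving gives Q = 95 with buyers paying $18 and sellers receiving $4 (the $14 wedge).
ΔCS is the trapezoid between Q = 95 and Q = 119 of height $8: ½ · (119 + 95) · 8 = $856.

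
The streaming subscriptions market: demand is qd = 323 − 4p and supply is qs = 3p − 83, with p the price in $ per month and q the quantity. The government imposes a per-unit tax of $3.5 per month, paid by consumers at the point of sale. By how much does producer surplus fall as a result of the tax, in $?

Producer surplus falls by $176.

Before the tax: set 323 − 4p = 3p − 83 → p* = $58, q* = 91.
With the tax collected from consumers, demand (in seller-price terms) shifts: qd = 323 − 4(p + 3.5).
Solving gives q = 85 with consumers paying $59.5 and producers receiving $56 (the $3.5 wedge).
ΔPS is the trapezoid between Q = 85 and Q = 91 of height $2: ½ · (91 + 85) · 2 = $176.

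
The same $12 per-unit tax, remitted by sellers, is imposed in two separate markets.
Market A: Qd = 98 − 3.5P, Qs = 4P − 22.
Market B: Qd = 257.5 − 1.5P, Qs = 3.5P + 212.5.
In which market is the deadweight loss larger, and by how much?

Market A: pre-tax P* = $16, Q* = 42; post-tax Q = 19.6; deadweight loss = $134.4.
Market B: pre-tax P* = $9, Q* = 244; post-tax Q = 231.4; deadweight loss = $75.6.
Difference: $134.4 vs $75.6 → market A is larger by $58.8.

Market A, by $58.8.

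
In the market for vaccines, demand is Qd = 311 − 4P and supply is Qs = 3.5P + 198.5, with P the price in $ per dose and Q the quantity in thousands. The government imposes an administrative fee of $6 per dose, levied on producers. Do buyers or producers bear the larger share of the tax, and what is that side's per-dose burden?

Producers bear the larger share: $3.2 per dose.

Before the tax: set 311 − 4P = 3.5P + 198.5 → P* = $15, Q* = 251.
With the tax collected from producers, supply shifts: Qs = 3.5(P − 6) + 198.5.
New equilibrium: buyers pay $17.8, producers receive $11.8, Q = 239.8. (Wedge: Pb − Ps = 6.)
Per-dose burden: buyers $2.8, producers $3.2.
Producers take the larger share because supply is less price-elastic here (demand slope 4 vs supply slope 3.5).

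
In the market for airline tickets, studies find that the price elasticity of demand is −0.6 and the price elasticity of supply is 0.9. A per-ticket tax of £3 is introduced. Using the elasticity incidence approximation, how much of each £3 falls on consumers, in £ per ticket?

Consumers bear ≈ £1.8 per ticket.

Incidence ratio: consumers' share ≈ εs / (εs + |εd|) = 0.9 / (0.9 + 0.6) = 0.6.
So consumers bear ≈ 0.6 × £3 = £1.8; sellers bear £1.2.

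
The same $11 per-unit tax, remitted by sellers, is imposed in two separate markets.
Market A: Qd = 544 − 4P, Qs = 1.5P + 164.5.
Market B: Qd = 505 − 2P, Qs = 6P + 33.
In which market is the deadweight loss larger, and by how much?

Market B, by $24.75.

Market A: pre-tax P* = $69, Q* = 268; post-tax Q = 256; deadweight loss = $66.
Market B: pre-tax P* = $59, Q* = 387; post-tax Q = 370.5; deadweight loss = $90.75.
Difference: $66 vs $90.75 → market B is larger by $24.75.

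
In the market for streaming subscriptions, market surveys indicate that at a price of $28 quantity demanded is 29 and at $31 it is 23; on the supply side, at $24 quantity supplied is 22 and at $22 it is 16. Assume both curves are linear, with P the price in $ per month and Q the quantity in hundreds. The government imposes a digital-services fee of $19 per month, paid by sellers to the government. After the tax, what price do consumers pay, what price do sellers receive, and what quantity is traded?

Consumers pay $38.4; sellers receive $19.4; quantity = 8.2.

Demand slope: (23 − 29)/(31 − 28) = -2, so Qd = 85 − 2P.
Supply slope: (16 − 22)/(22 − 24) = 3, so Qs = 3P − 50.
Before the tax: set 85 − 2P = 3P − 50 → P* = $27, Q* = 31.
With the tax collected from sellers, supply shifts: Qs = 3(P − 19) − 50.
New equilibrium: consumers pay $38.4, sellers receive $19.4, Q = 8.2. (Wedge: Pb − Ps = 19.)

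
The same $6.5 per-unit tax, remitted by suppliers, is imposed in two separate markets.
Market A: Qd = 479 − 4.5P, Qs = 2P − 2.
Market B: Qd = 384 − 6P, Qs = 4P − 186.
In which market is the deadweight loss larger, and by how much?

Market B, by $21.45.

Market A: pre-tax P* = $74, Q* = 146; post-tax Q = 137; deadweight loss = $29.25.
Market B: pre-tax P* = $57, Q* = 42; post-tax Q = 26.4; deadweight loss = $50.7.
Difference: $29.25 vs $50.7 → market B is larger by $21.45.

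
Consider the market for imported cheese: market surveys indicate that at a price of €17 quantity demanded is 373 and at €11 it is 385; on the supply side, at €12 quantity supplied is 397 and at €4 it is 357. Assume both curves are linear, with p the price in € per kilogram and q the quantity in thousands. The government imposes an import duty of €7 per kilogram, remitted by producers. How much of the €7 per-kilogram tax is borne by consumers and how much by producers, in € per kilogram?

Demand slope: (385 − 373)/(11 − 17) = -2, so qd = 407 − 2p.
Supply slope: (357 − 397)/(4 − 12) = 5, so qs = 5p + 337.
Without the tax, 407 − 2p = 5p + 337 gives 7p = 70, so p* = €10 and q* = 387.
With the tax collected from producers, supply shifts: qs = 5(p − 7) + 337.
Solving gives q = 377 with consumers paying €15 and producers receiving €8 (the €7 wedge).
Burden on consumers: €5; on producers: €2. (They sum to €7.)
The less price-elastic side of the market bears the larger share of a per-unit tax.

Consumers bear €5 per kilogram; producers bear €2 per kilogram.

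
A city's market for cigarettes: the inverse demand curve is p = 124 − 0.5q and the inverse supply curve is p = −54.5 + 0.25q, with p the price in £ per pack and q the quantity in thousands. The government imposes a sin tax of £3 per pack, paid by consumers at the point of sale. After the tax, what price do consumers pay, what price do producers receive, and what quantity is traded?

Rewrite in direct form: qd = 248 − 2p and qs = 4p + 218.
Without the tax, 248 − 2p = 4p + 218 gives 6p = 30, so p* = £5 and q* = 238.
With the tax collected from consumers, demand (in seller-price terms) shifts: qd = 248 − 2(p + 3).
Solving gives q = 234 with consumers paying £7 and producers receiving £4 (the £3 wedge).

Consumers pay £7; producers receive £4; quantity = 234.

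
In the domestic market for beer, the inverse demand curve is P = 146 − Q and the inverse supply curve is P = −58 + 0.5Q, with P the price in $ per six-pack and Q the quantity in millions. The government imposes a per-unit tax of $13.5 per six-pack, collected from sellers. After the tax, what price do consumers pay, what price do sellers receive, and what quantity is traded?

Rewrite in direct form: Qd = 146 − P and Qs = 2P + 116.
Before the tax: set 146 − P = 2P + 116 → P* = $10, Q* = 136.
With the tax collected from sellers, supply shifts: Qs = 2(P − 13.5) + 116.
New equilibrium: consumers pay $19, sellers receive $5.5, Q = 127. (Wedge: Pb − Ps = 13.5.)

Consumers pay $19; sellers receive $5.5; quantity = 127.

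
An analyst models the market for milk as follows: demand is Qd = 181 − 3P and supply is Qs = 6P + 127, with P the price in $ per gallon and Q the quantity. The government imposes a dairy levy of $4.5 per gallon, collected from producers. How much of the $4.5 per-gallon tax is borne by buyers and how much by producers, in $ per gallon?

Before the tax: set 181 − 3P = 6P + 127 → P* = $6, Q* = 163.
With the tax collected from producers, supply shifts: Qs = 6(P − 4.5) + 127.
New equilibrium: buyers pay $9, producers receive $4.5, Q = 154. (Wedge: Pb − Ps = 4.5.)
Burden on buyers: $3; on producers: $1.5. (They sum to $4.5.)
The less price-elastic side of the market bears the larger share of a per-unit tax.

Buyers bear $3 per gallon; producers bear $1.5 per gallon.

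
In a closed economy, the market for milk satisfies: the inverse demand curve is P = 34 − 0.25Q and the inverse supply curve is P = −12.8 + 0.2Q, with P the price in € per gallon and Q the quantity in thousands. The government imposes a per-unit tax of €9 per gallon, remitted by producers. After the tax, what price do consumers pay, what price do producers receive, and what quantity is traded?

Inverting to Q(P) form: Qd = 136 − 4P; Qs = 5P + 64.
Without the tax, 136 − 4P = 5P + 64 gives 9P = 72, so P* = €8 and Q* = 104.
With the tax collected from producers, supply shifts: Qs = 5(P − 9) + 64.
New equilibrium: consumers pay €13, producers receive €4, Q = 84. (Wedge: Pb − Ps = 9.)
The less price-elastic side of the market bears the larger share of a per-unit tax.

Consumers pay €13; producers receive €4; quantity = 84.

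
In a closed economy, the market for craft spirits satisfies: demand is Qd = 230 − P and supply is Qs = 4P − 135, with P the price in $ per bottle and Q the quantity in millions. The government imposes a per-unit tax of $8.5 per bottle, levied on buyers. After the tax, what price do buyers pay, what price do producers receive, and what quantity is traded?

Buyers pay $79.8; producers receive $71.3; quantity = 150.2.

Without the tax, 230 − P = 4P − 135 gives 5P = 365, so P* = $73 and Q* = 157.
With the tax collected from buyers, demand (in seller-price terms) shifts: Qd = 230 − (P + 8.5).
Solving gives Q = 150.2 with buyers paying $79.8 and producers receiving $71.3 (the $8.5 wedge).
The less price-elastic side of the market bears the larger share of a per-unit tax.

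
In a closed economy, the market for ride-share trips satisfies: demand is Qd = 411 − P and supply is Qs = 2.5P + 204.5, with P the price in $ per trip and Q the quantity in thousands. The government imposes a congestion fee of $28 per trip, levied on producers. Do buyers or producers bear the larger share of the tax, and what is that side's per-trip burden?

Buyers bear the larger share: $20 per trip.

Before the tax: set 411 − P = 2.5P + 204.5 → P* = $59, Q* = 352.
With the tax collected from producers, supply shifts: Qs = 2.5(P − 28) + 204.5.
Solving gives Q = 332 with buyers paying $79 and producers receiving $51 (the $28 wedge).
Per-trip burden: buyers $20, producers $8.
Buyers take the larger share because demand is less price-elastic here (demand slope 1 vs supply slope 2.5).
The less price-elastic side of the market bears the larger share of a per-unit tax.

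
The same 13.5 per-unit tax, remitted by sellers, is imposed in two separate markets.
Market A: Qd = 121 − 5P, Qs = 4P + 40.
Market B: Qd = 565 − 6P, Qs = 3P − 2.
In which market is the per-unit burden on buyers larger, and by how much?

Market A, by 1.5.

Market A: pre-tax P* = 9, Q* = 76; post-tax Q = 46; per-unit burden on buyers = 6.
Market B: pre-tax P* = 63, Q* = 187; post-tax Q = 160; per-unit burden on buyers = 4.5.
Difference: 6 vs 4.5 → market A is larger by 1.5.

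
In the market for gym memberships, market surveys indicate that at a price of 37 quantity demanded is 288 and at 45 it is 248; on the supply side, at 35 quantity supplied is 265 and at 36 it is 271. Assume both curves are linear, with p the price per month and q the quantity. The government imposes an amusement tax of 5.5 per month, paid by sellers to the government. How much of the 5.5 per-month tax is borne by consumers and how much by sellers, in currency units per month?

Consumers bear 3 per month; sellers bear 2.5 per month.

Demand slope: (248 − 288)/(45 − 37) = -5, so qd = 473 − 5p.
Supply slope: (271 − 265)/(36 − 35) = 6, so qs = 6p + 55.
Before the tax: set 473 − 5p = 6p + 55 → p* = 38, q* = 283.
With the tax collected from sellers, supply shifts: qs = 6(p − 5.5) + 55.
Solving gives q = 268 with consumers paying 41 and sellers receiving 35.5 (the 5.5 wedge).
Burden on consumers: 3; on sellers: 2.5. (They sum to 5.5.)
The less price-elastic side of the market bears the larger share of a per-unit tax.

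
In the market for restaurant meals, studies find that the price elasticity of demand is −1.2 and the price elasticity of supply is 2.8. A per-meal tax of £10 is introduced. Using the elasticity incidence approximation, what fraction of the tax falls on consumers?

Consumers' share ≈ 0.7.

Incidence ratio: consumers' share ≈ εs / (εs + |εd|) = 2.8 / (2.8 + 1.2) = 0.7.
Supply is the more elastic side, so consumers bear the larger share.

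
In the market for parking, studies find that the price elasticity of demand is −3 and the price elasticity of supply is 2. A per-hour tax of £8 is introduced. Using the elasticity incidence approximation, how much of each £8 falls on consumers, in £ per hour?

Incidence ratio: consumers' share ≈ εs / (εs + |εd|) = 2 / (2 + 3) = 0.4.
So consumers bear ≈ 0.4 × £8 = £3.2; producers bear £4.8.

Consumers bear ≈ £3.2 per hour.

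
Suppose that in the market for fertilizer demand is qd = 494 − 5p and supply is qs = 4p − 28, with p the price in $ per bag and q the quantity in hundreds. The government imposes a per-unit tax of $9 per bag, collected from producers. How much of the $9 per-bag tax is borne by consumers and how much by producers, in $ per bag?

Without the tax, 494 − 5p = 4p − 28 gives 9p = 522, so p* = $58 and q* = 204.
With the tax collected from producers, supply shifts: qs = 4(p − 9) − 28.
Solving gives q = 184 with consumers paying $62 and producers receiving $53 (the $9 wedge).
Burden on consumers: $4; on producers: $5. (They sum to $9.)
The less price-elastic side of the market bears the larger share of a per-unit tax.

Consumers bear $4 per bag; producers bear $5 per bag.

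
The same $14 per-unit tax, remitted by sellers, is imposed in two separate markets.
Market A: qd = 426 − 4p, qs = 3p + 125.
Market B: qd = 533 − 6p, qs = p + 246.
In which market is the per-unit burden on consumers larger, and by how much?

Market A, by $4.

Market A: pre-tax p* = $43, q* = 254; post-tax q = 230; per-unit burden on consumers = $6.
Market B: pre-tax p* = $41, q* = 287; post-tax q = 275; per-unit burden on consumers = $2.
Difference: $6 vs $2 → market A is larger by $4.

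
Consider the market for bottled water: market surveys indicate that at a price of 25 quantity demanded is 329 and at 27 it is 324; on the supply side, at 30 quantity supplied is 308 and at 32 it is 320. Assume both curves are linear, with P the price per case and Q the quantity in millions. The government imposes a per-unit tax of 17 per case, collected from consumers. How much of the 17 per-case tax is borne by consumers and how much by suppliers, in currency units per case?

Demand slope: (324 − 329)/(27 − 25) = -2.5, so Qd = 391.5 − 2.5P.
Supply slope: (320 − 308)/(32 − 30) = 6, so Qs = 6P + 128.
Before the tax: set 391.5 − 2.5P = 6P + 128 → P* = 31, Q* = 314.
With the tax collected from consumers, demand (in seller-price terms) shifts: Qd = 391.5 − 2.5(P + 17).
New equilibrium: consumers pay 43, suppliers receive 26, Q = 284. (Wedge: Pb − Ps = 17.)
Burden on consumers: 12; on suppliers: 5. (They sum to 17.)

Consumers bear 12 per case; suppliers bear 5 per case.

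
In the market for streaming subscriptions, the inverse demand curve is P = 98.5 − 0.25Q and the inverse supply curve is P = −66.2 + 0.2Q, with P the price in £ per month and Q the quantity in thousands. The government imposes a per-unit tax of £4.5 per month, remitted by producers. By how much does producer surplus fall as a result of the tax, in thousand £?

Producer surplus falls by £722 thousand.

Rewrite in direct form: Qd = 394 − 4P and Qs = 5P + 331.
Without the tax, 394 − 4P = 5P + 331 gives 9P = 63, so P* = £7 and Q* = 366.
With the tax collected from producers, supply shifts: Qs = 5(P − 4.5) + 331.
New equilibrium: consumers pay £9.5, producers receive £5, Q = 356. (Wedge: Pb − Ps = 4.5.)
ΔPS is the trapezoid between Q = 356 and Q = 366 of height £2: ½ · (366 + 356) · 2 = £722.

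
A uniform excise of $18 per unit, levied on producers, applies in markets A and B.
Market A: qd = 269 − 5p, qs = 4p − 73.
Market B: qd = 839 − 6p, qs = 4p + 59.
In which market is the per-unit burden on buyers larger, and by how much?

Market A: pre-tax p* = $38, q* = 79; post-tax q = 39; per-unit burden on buyers = $8.
Market B: pre-tax p* = $78, q* = 371; post-tax q = 327.8; per-unit burden on buyers = $7.2.
Difference: $8 vs $7.2 → market A is larger by $0.8.

Market A, by $0.8.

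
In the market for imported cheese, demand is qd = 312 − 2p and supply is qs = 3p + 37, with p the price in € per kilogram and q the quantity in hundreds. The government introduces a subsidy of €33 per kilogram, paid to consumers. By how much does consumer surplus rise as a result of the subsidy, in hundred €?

Before the subsidy: set 312 − 2p = 3p + 37 → p* = €55, q* = 202.
With a per-unit subsidy paid to consumers, each effectively pays p − 33, so demand becomes qd = 312 − 2(p − 33).
Solving gives q = 241.6 with consumers paying €35.2 and producers receiving €68.2 (the €33 wedge).
ΔCS is the trapezoid between Q = 241.6 and Q = 202 of height €19.8: ½ · (202 + 241.6) · 19.8 = €4391.64.

Consumer surplus rises by €4391.64 hundred.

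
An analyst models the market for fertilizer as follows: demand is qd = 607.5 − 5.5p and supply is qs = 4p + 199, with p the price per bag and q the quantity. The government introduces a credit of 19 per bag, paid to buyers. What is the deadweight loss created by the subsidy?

Without the subsidy, 607.5 − 5.5p = 4p + 199 gives 9.5p = 408.5, so p* = 43 and q* = 371.
With a per-unit subsidy paid to buyers, each effectively pays p − 19, so demand becomes qd = 607.5 − 5.5(p − 19).
New equilibrium: buyers pay 35, suppliers receive 54, q = 415. (Wedge: pb − ps = −19.)
Quantity rises by |ΔQ| = |371 − 415| = 44.
DWL = ½ · t · |ΔQ| = ½ · 19 · 44 = 418.

Deadweight loss = 418.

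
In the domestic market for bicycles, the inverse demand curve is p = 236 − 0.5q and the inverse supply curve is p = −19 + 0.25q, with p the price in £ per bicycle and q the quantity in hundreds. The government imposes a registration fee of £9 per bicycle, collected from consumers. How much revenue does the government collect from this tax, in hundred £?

Inverting to q(p) form: qd = 472 − 2p; qs = 4p + 76.
Before the tax: set 472 − 2p = 4p + 76 → p* = £66, q* = 340.
With the tax collected from consumers, demand (in seller-price terms) shifts: qd = 472 − 2(p + 9).
New equilibrium: consumers pay £72, producers receive £63, q = 328. (Wedge: pb − ps = 9.)
Revenue = t · Q = 9 · 328 = £2952.

Tax revenue = £2952 hundred.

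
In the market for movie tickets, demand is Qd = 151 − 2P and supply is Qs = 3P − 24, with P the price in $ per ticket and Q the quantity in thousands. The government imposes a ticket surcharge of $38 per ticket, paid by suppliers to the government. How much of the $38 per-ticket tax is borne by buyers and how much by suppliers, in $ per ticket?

Buyers bear $22.8 per ticket; suppliers bear $15.2 per ticket.

Without the tax, 151 − 2P = 3P − 24 gives 5P = 175, so P* = $35 and Q* = 81.
With the tax collected from suppliers, supply shifts: Qs = 3(P − 38) − 24.
New equilibrium: buyers pay $57.8, suppliers receive $19.8, Q = 35.4. (Wedge: Pb − Ps = 38.)
Burden on buyers: $22.8; on suppliers: $15.2. (They sum to $38.)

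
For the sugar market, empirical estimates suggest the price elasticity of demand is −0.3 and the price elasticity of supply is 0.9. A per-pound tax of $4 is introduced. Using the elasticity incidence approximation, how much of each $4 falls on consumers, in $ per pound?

Consumers bear ≈ $3 per pound.

Incidence ratio: consumers' share ≈ εs / (εs + |εd|) = 0.9 / (0.9 + 0.3) = 0.75.
So consumers bear ≈ 0.75 × $4 = $3; producers bear $1.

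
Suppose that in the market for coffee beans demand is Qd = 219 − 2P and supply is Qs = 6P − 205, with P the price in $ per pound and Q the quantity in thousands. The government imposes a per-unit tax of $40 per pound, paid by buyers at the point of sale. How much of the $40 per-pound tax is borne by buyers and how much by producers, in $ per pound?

Buyers bear $30 per pound; producers bear $10 per pound.

Without the tax, 219 − 2P = 6P − 205 gives 8P = 424, so P* = $53 and Q* = 113.
With the tax collected from buyers, demand (in seller-price terms) shifts: Qd = 219 − 2(P + 40).
New equilibrium: buyers pay $83, producers receive $43, Q = 53. (Wedge: Pb − Ps = 40.)
Burden on buyers: $30; on producers: $10. (They sum to $40.)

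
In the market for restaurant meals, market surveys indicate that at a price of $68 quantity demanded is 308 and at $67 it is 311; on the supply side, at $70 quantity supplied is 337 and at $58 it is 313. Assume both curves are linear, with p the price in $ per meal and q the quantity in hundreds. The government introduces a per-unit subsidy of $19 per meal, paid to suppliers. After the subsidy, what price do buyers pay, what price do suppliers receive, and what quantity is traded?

Demand slope: (311 − 308)/(67 − 68) = -3, so qd = 512 − 3p.
Supply slope: (313 − 337)/(58 − 70) = 2, so qs = 2p + 197.
Before the subsidy: set 512 − 3p = 2p + 197 → p* = $63, q* = 323.
With a per-unit subsidy paid to suppliers, each receives p + 19 per unit sold, so supply becomes qs = 2(p + 19) + 197.
New equilibrium: buyers pay $55.4, suppliers receive $74.4, q = 345.8. (Wedge: pb − ps = −19.)

Buyers pay $55.4; suppliers receive $74.4; quantity = 345.8.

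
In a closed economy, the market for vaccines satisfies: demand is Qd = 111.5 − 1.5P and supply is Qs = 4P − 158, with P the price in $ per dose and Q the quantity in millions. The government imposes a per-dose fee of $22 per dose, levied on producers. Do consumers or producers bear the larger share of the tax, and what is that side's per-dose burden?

Before the tax: set 111.5 − 1.5P = 4P − 158 → P* = $49, Q* = 38.
With the tax collected from producers, supply shifts: Qs = 4(P − 22) − 158.
New equilibrium: consumers pay $65, producers receive $43, Q = 14. (Wedge: Pb − Ps = 22.)
Per-dose burden: consumers $16, producers $6.
Consumers take the larger share because demand is less price-elastic here (demand slope 1.5 vs supply slope 4).
The less price-elastic side of the market bears the larger share of a per-unit tax.

Consumers bear the larger share: $16 per dose.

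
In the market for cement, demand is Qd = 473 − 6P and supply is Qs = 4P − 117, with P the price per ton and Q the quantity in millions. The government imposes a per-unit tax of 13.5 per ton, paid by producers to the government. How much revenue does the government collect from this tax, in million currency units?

Before the tax: set 473 − 6P = 4P − 117 → P* = 59, Q* = 119.
With the tax collected from producers, supply shifts: Qs = 4(P − 13.5) − 117.
Solving gives Q = 86.6 with buyers paying 64.4 and producers receiving 50.9 (the 13.5 wedge).
Revenue = t · Q = 13.5 · 86.6 = 1169.1.

Tax revenue = 1169.1 million.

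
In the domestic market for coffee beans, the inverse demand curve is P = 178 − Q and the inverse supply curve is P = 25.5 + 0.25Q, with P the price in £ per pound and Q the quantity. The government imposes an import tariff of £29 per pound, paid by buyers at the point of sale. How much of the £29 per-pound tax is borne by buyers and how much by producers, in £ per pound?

Buyers bear £23.2 per pound; producers bear £5.8 per pound.

Rewrite in direct form: Qd = 178 − P and Qs = 4P − 102.
Without the tax, 178 − P = 4P − 102 gives 5P = 280, so P* = £56 and Q* = 122.
With the tax collected from buyers, demand (in seller-price terms) shifts: Qd = 178 − (P + 29).
New equilibrium: buyers pay £79.2, producers receive £50.2, Q = 98.8. (Wedge: Pb − Ps = 29.)
Burden on buyers: £23.2; on producers: £5.8. (They sum to £29.)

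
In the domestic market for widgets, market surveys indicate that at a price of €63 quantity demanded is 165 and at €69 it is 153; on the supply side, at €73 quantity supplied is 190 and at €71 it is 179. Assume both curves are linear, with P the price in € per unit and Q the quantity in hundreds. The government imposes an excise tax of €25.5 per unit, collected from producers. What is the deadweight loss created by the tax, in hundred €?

Demand slope: (153 − 165)/(69 − 63) = -2, so Qd = 291 − 2P.
Supply slope: (179 − 190)/(71 − 73) = 5.5, so Qs = 5.5P − 211.5.
Before the tax: set 291 − 2P = 5.5P − 211.5 → P* = €67, Q* = 157.
With the tax collected from producers, supply shifts: Qs = 5.5(P − 25.5) − 211.5.
New equilibrium: buyers pay €85.7, producers receive €60.2, Q = 119.6. (Wedge: Pb − Ps = 25.5.)
Quantity falls by |ΔQ| = |157 − 119.6| = 37.4.
DWL = ½ · t · |ΔQ| = ½ · 25.5 · 37.4 = €476.85.

Deadweight loss = €476.85 hundred.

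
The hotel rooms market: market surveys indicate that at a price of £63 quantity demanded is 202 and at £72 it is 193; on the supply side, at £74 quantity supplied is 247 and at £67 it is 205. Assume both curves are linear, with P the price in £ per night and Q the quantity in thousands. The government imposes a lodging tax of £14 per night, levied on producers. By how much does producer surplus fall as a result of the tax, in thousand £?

Producer surplus falls by £386 thousand.

Demand slope: (193 − 202)/(72 − 63) = -1, so Qd = 265 − P.
Supply slope: (205 − 247)/(67 − 74) = 6, so Qs = 6P − 197.
Without the tax, 265 − P = 6P − 197 gives 7P = 462, so P* = £66 and Q* = 199.
With the tax collected from producers, supply shifts: Qs = 6(P − 14) − 197.
Solving gives Q = 187 with buyers paying £78 and producers receiving £64 (the £14 wedge).
ΔPS is the trapezoid between Q = 187 and Q = 199 of height £2: ½ · (199 + 187) · 2 = £386.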